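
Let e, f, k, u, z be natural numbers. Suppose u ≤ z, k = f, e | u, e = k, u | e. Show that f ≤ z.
e = k and k = f, hence e = f. u | e and e | u, therefore u = e. u ≤ z, so e ≤ z. Since e = f, f ≤ z.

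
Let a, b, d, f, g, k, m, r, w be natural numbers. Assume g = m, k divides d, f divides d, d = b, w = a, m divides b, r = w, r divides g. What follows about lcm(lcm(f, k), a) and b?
lcm(lcm(f, k), a) divides b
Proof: f divides d and k divides d, therefore lcm(f, k) divides d. Since d = b, lcm(f, k) divides b. Because r = w and w = a, r = a. Because g = m and r divides g, r divides m. Since m divides b, r divides b. Since r = a, a divides b. lcm(f, k) divides b, so lcm(lcm(f, k), a) divides b.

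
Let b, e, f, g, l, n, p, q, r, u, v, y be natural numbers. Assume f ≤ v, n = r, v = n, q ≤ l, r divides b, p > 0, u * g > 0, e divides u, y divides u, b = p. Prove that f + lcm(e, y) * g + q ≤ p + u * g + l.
v = n and f ≤ v, hence f ≤ n. n = r, so f ≤ r. b = p and r divides b, therefore r divides p. p > 0, so r ≤ p. f ≤ r, so f ≤ p. e divides u and y divides u, therefore lcm(e, y) divides u. Then lcm(e, y) * g divides u * g. Since u * g > 0, lcm(e, y) * g ≤ u * g. Because f ≤ p, f + lcm(e, y) * g ≤ p + u * g. Because q ≤ l, f + lcm(e, y) * g + q ≤ p + u * g + l.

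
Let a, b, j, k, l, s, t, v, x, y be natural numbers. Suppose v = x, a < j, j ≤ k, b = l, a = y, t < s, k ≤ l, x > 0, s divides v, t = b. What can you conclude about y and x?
y < x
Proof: a < j and j ≤ k, hence a < k. k ≤ l, so a < l. a = y, so y < l. v = x and s divides v, so s divides x. x > 0, so s ≤ x. t < s, so t < x. Since t = b, b < x. Since b = l, l < x. y < l, so y < x.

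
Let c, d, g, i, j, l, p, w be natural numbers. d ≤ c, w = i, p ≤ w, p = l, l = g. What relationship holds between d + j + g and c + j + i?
d + j + g ≤ c + j + i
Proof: Since d ≤ c, d + j ≤ c + j. Since p = l and l = g, p = g. w = i and p ≤ w, therefore p ≤ i. p = g, so g ≤ i. From d + j ≤ c + j, d + j + g ≤ c + j + i.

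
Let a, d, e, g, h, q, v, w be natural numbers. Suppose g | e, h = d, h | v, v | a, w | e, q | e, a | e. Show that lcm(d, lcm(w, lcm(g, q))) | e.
Since h | v and v | a, h | a. a | e, so h | e. Since h = d, d | e. g | e and q | e, therefore lcm(g, q) | e. Because w | e, lcm(w, lcm(g, q)) | e. Since d | e, lcm(d, lcm(w, lcm(g, q))) | e.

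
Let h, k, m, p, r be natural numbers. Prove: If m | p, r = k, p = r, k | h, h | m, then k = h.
p = r and r = k, so p = k. h | m and m | p, so h | p. p = k, so h | k. k | h, so k = h.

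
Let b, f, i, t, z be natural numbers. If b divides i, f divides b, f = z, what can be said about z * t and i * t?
z * t divides i * t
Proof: f divides b and b divides i, therefore f divides i. Since f = z, z divides i. Then z * t divides i * t.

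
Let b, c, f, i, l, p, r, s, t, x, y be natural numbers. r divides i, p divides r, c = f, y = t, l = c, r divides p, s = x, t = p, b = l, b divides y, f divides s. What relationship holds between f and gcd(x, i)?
f divides gcd(x, i)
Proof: s = x and f divides s, so f divides x. From l = c and c = f, l = f. From b = l and b divides y, l divides y. From y = t, l divides t. Since t = p, l divides p. Since l = f, f divides p. r divides p and p divides r, thus r = p. Since r divides i, p divides i. From f divides p, f divides i. Since f divides x, f divides gcd(x, i).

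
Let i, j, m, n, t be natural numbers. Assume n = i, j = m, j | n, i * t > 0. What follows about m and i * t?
m ≤ i * t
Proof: j = m and j | n, so m | n. Since n = i, m | i. Then m | i * t. i * t > 0, so m ≤ i * t.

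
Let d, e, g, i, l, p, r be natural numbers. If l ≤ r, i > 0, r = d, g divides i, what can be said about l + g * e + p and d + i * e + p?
l + g * e + p ≤ d + i * e + p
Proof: Since r = d and l ≤ r, l ≤ d. Because g divides i and i > 0, g ≤ i. By multiplying by a non-negative, g * e ≤ i * e. Then g * e + p ≤ i * e + p. Since l ≤ d, l + g * e + p ≤ d + i * e + p.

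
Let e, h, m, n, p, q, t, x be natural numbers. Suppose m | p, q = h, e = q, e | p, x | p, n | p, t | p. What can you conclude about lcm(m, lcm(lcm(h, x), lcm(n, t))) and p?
lcm(m, lcm(lcm(h, x), lcm(n, t))) | p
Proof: Because e = q and e | p, q | p. Since q = h, h | p. Because x | p, lcm(h, x) | p. n | p and t | p, thus lcm(n, t) | p. lcm(h, x) | p, so lcm(lcm(h, x), lcm(n, t)) | p. Since m | p, lcm(m, lcm(lcm(h, x), lcm(n, t))) | p.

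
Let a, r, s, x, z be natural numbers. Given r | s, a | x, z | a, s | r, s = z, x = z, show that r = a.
r | s and s | r, so r = s. Since s = z, r = z. From x = z and a | x, a | z. z | a, so z = a. r = z, so r = a.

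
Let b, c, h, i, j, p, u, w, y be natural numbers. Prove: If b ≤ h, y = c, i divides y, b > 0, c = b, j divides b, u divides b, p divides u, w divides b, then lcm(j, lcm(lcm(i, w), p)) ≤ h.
y = c and i divides y, therefore i divides c. c = b, so i divides b. Since w divides b, lcm(i, w) divides b. p divides u and u divides b, so p divides b. Since lcm(i, w) divides b, lcm(lcm(i, w), p) divides b. j divides b, so lcm(j, lcm(lcm(i, w), p)) divides b. Since b > 0, lcm(j, lcm(lcm(i, w), p)) ≤ b. Since b ≤ h, lcm(j, lcm(lcm(i, w), p)) ≤ h.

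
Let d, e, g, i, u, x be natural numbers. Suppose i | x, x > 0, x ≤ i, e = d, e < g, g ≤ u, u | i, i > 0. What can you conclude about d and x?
d < x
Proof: i | x and x > 0, therefore i ≤ x. Since x ≤ i, i = x. e < g and g ≤ u, so e < u. e = d, so d < u. u | i and i > 0, thus u ≤ i. Since d < u, d < i. i = x, so d < x.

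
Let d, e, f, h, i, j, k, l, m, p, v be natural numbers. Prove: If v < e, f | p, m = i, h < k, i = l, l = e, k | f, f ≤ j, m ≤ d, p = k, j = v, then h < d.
p = k and f | p, thus f | k. Because k | f, k = f. Since h < k, h < f. From j = v and f ≤ j, f ≤ v. v < e, so f < e. h < f, so h < e. Because m = i and i = l, m = l. l = e, so m = e. m ≤ d, so e ≤ d. From h < e, h < d.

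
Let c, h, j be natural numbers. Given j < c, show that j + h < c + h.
Since j < c, by adding to both sides, j + h < c + h.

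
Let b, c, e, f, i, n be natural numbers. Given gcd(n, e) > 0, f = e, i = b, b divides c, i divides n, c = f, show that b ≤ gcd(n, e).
Since i = b and i divides n, b divides n. c = f and b divides c, so b divides f. Since f = e, b divides e. Since b divides n, b divides gcd(n, e). gcd(n, e) > 0, so b ≤ gcd(n, e).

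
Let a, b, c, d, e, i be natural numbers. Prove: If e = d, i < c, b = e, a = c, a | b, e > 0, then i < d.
a = c and a | b, therefore c | b. b = e, so c | e. From e > 0, c ≤ e. Since i < c, i < e. Because e = d, i < d.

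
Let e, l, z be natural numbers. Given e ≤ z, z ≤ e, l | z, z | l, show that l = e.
Because e ≤ z and z ≤ e, e = z. z | l and l | z, thus z = l. Since e = z, e = l. Then l = e.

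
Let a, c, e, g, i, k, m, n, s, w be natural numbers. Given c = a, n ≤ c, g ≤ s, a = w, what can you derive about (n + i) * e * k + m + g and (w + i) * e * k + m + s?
(n + i) * e * k + m + g ≤ (w + i) * e * k + m + s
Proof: Since c = a and a = w, c = w. Because n ≤ c, n ≤ w. Then n + i ≤ w + i. Then (n + i) * e ≤ (w + i) * e. Then (n + i) * e * k ≤ (w + i) * e * k. Then (n + i) * e * k + m ≤ (w + i) * e * k + m. g ≤ s, so (n + i) * e * k + m + g ≤ (w + i) * e * k + m + s.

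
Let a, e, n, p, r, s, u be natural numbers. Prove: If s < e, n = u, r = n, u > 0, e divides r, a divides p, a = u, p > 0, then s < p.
Because r = n and n = u, r = u. e divides r, so e divides u. u > 0, so e ≤ u. a = u and a divides p, so u divides p. p > 0, so u ≤ p. e ≤ u, so e ≤ p. s < e, so s < p.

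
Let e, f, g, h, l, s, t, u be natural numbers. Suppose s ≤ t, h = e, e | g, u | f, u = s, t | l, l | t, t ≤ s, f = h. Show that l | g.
Because s ≤ t and t ≤ s, s = t. t | l and l | t, thus t = l. Because s = t, s = l. From f = h and h = e, f = e. u = s and u | f, thus s | f. f = e, so s | e. From e | g, s | g. s = l, so l | g.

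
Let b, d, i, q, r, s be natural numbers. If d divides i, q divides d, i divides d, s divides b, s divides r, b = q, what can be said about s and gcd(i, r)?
s divides gcd(i, r)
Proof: b = q and s divides b, so s divides q. d divides i and i divides d, thus d = i. q divides d, so q divides i. s divides q, so s divides i. s divides r, so s divides gcd(i, r).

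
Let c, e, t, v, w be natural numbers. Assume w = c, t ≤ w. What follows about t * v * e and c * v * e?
t * v * e ≤ c * v * e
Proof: w = c and t ≤ w, therefore t ≤ c. Then t * v ≤ c * v. Then t * v * e ≤ c * v * e.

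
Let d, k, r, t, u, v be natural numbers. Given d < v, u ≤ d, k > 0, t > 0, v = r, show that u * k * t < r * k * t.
v = r and d < v, thus d < r. u ≤ d, so u < r. From k > 0, by multiplying by a positive, u * k < r * k. Since t > 0, by multiplying by a positive, u * k * t < r * k * t.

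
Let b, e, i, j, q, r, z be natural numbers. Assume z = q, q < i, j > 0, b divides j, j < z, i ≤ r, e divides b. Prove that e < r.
e divides b and b divides j, thus e divides j. j > 0, so e ≤ j. Since z = q and j < z, j < q. Because q < i and i ≤ r, q < r. From j < q, j < r. e ≤ j, so e < r.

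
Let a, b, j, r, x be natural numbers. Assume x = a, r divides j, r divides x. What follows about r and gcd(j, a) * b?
r divides gcd(j, a) * b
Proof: From x = a and r divides x, r divides a. r divides j, so r divides gcd(j, a). Then r divides gcd(j, a) * b.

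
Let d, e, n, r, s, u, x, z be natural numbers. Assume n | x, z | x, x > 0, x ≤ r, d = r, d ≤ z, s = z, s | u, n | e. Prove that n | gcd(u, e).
z | x and x > 0, so z ≤ x. d = r and d ≤ z, thus r ≤ z. x ≤ r, so x ≤ z. z ≤ x, so z = x. Since s = z and s | u, z | u. z = x, so x | u. Since n | x, n | u. n | e, so n | gcd(u, e).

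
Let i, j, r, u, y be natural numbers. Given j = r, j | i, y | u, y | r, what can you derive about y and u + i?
y | u + i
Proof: j = r and j | i, hence r | i. Because y | r, y | i. y | u, so y | u + i.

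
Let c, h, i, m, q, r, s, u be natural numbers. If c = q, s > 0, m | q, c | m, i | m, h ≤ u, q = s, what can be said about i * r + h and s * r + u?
i * r + h ≤ s * r + u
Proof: Because c = q and c | m, q | m. Since m | q, m = q. q = s, so m = s. i | m, so i | s. Since s > 0, i ≤ s. Then i * r ≤ s * r. Since h ≤ u, i * r + h ≤ s * r + u.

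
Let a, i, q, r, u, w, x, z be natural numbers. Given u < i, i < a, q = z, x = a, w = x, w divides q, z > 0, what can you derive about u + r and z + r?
u + r < z + r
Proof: From u < i and i < a, u < a. w = x and w divides q, therefore x divides q. Because x = a, a divides q. q = z, so a divides z. Since z > 0, a ≤ z. Since u < a, u < z. Then u + r < z + r.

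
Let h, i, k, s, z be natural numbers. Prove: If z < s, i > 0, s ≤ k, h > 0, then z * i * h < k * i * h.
Since z < s and s ≤ k, z < k. Since i > 0, z * i < k * i. Since h > 0, z * i * h < k * i * h.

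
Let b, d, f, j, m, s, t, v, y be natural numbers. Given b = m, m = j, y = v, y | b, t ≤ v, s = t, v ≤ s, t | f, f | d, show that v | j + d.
b = m and m = j, thus b = j. y = v and y | b, so v | b. b = j, so v | j. s = t and v ≤ s, hence v ≤ t. Since t ≤ v, t = v. t | f and f | d, so t | d. Since t = v, v | d. Because v | j, v | j + d.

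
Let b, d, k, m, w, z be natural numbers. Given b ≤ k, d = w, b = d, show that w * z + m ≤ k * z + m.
Since b = d and d = w, b = w. Since b ≤ k, w ≤ k. Then w * z ≤ k * z. Then w * z + m ≤ k * z + m.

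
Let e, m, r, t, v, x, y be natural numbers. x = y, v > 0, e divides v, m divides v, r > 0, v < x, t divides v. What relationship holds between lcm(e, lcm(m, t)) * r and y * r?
lcm(e, lcm(m, t)) * r < y * r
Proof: m divides v and t divides v, thus lcm(m, t) divides v. e divides v, so lcm(e, lcm(m, t)) divides v. Since v > 0, lcm(e, lcm(m, t)) ≤ v. Since x = y and v < x, v < y. Since lcm(e, lcm(m, t)) ≤ v, lcm(e, lcm(m, t)) < y. From r > 0, by multiplying by a positive, lcm(e, lcm(m, t)) * r < y * r.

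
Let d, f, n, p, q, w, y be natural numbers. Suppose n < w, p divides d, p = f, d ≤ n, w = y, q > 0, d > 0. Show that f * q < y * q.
p = f and p divides d, so f divides d. d > 0, so f ≤ d. Because d ≤ n, f ≤ n. Because w = y and n < w, n < y. f ≤ n, so f < y. Since q > 0, by multiplying by a positive, f * q < y * q.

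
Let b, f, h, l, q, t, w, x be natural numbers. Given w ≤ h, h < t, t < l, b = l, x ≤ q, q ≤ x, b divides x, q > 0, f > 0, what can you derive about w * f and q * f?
w * f < q * f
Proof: w ≤ h and h < t, so w < t. Since t < l, w < l. x ≤ q and q ≤ x, thus x = q. Because b divides x, b divides q. Since b = l, l divides q. q > 0, so l ≤ q. Since w < l, w < q. Using f > 0 and multiplying by a positive, w * f < q * f.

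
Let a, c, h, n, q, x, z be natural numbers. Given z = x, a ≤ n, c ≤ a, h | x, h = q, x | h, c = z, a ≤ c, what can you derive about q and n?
q ≤ n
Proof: Because x | h and h | x, x = h. Because h = q, x = q. a ≤ c and c ≤ a, therefore a = c. c = z, so a = z. z = x, so a = x. Since a ≤ n, x ≤ n. From x = q, q ≤ n.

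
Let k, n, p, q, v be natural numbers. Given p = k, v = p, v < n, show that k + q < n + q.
v = p and p = k, thus v = k. Because v < n, k < n. Then k + q < n + q.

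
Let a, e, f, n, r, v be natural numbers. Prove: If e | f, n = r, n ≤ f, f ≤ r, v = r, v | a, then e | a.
Because n = r and n ≤ f, r ≤ f. f ≤ r, so f = r. e | f, so e | r. v = r and v | a, so r | a. Since e | r, e | a.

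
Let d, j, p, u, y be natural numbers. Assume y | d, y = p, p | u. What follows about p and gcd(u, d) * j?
p | gcd(u, d) * j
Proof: y = p and y | d, therefore p | d. p | u, so p | gcd(u, d). Then p | gcd(u, d) * j.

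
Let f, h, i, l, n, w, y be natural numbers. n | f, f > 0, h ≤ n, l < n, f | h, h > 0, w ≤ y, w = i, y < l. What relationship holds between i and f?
i < f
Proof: From n | f and f > 0, n ≤ f. Since f | h and h > 0, f ≤ h. From h ≤ n, f ≤ n. Since n ≤ f, n = f. Since w = i and w ≤ y, i ≤ y. From y < l and l < n, y < n. Since i ≤ y, i < n. Since n = f, i < f.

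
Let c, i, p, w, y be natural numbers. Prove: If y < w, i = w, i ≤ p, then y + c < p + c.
i = w and i ≤ p, therefore w ≤ p. Since y < w, y < p. Then y + c < p + c.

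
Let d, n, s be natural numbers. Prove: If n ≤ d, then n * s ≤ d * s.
From n ≤ d, by multiplying by a non-negative, n * s ≤ d * s.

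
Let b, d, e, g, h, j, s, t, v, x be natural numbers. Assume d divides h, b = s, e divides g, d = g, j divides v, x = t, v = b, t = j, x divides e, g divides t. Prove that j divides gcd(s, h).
v = b and j divides v, so j divides b. b = s, so j divides s. x divides e and e divides g, thus x divides g. x = t, so t divides g. g divides t, so g = t. Since t = j, g = j. Since d = g and d divides h, g divides h. Since g = j, j divides h. j divides s, so j divides gcd(s, h).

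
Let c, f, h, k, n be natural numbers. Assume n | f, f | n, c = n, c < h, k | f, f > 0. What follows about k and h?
k < h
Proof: f | n and n | f, thus f = n. k | f and f > 0, therefore k ≤ f. Since f = n, k ≤ n. c = n and c < h, therefore n < h. Since k ≤ n, k < h.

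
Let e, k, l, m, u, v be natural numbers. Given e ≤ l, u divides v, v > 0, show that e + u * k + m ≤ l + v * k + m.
u divides v and v > 0, thus u ≤ v. By multiplying by a non-negative, u * k ≤ v * k. Since e ≤ l, e + u * k ≤ l + v * k. Then e + u * k + m ≤ l + v * k + m.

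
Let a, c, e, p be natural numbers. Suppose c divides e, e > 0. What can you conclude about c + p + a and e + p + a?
c + p + a ≤ e + p + a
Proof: From c divides e and e > 0, c ≤ e. Then c + p ≤ e + p. Then c + p + a ≤ e + p + a.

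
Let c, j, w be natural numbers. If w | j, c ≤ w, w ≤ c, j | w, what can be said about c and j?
c = j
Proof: j | w and w | j, therefore j = w. w ≤ c and c ≤ w, hence w = c. j = w, so j = c. Then c = j.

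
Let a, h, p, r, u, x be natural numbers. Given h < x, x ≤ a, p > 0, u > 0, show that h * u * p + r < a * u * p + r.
h < x and x ≤ a, therefore h < a. u > 0, so h * u < a * u. From p > 0, h * u * p < a * u * p. Then h * u * p + r < a * u * p + r.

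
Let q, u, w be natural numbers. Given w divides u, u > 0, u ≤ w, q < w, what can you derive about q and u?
q < u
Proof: w divides u and u > 0, thus w ≤ u. Since u ≤ w, w = u. Since q < w, q < u.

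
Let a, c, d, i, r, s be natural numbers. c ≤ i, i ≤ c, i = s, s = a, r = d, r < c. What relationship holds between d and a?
d < a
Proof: c ≤ i and i ≤ c, so c = i. From i = s, c = s. Since s = a, c = a. Because r = d and r < c, d < c. Since c = a, d < a.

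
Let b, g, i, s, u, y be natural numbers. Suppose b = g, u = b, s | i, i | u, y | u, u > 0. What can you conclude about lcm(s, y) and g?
lcm(s, y) ≤ g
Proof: From s | i and i | u, s | u. Since y | u, lcm(s, y) | u. Since u > 0, lcm(s, y) ≤ u. Since u = b, lcm(s, y) ≤ b. Since b = g, lcm(s, y) ≤ g.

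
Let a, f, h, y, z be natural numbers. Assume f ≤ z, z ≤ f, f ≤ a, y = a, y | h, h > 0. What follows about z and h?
z ≤ h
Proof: Since f ≤ z and z ≤ f, f = z. y = a and y | h, therefore a | h. Since h > 0, a ≤ h. f ≤ a, so f ≤ h. From f = z, z ≤ h.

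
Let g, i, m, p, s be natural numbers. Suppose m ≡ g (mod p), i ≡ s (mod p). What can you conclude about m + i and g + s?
m + i ≡ g + s (mod p)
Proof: From m ≡ g (mod p) and i ≡ s (mod p), by adding congruences, m + i ≡ g + s (mod p).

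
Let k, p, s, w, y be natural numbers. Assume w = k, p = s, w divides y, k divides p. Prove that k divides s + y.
p = s and k divides p, thus k divides s. w = k and w divides y, hence k divides y. From k divides s, k divides s + y.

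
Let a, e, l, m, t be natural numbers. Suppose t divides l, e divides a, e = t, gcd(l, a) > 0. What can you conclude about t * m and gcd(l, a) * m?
t * m ≤ gcd(l, a) * m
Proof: Since e = t and e divides a, t divides a. Since t divides l, t divides gcd(l, a). Because gcd(l, a) > 0, t ≤ gcd(l, a). By multiplying by a non-negative, t * m ≤ gcd(l, a) * m.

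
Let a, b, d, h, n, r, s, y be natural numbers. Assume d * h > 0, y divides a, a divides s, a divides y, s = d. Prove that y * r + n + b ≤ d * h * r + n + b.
From a divides y and y divides a, a = y. s = d and a divides s, therefore a divides d. a = y, so y divides d. Then y divides d * h. Since d * h > 0, y ≤ d * h. By multiplying by a non-negative, y * r ≤ d * h * r. Then y * r + n ≤ d * h * r + n. Then y * r + n + b ≤ d * h * r + n + b.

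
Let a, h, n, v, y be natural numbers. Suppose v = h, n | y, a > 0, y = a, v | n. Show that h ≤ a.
y = a and n | y, so n | a. v | n, so v | a. v = h, so h | a. a > 0, so h ≤ a.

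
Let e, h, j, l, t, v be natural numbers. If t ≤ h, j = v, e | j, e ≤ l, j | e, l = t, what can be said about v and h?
v ≤ h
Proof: Because e | j and j | e, e = j. Because j = v, e = v. From l = t and e ≤ l, e ≤ t. Because t ≤ h, e ≤ h. Since e = v, v ≤ h.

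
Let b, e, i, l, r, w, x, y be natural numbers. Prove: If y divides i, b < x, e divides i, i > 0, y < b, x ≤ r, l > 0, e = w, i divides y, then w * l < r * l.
Because i divides y and y divides i, i = y. e divides i and i > 0, hence e ≤ i. i = y, so e ≤ y. y < b and b < x, thus y < x. Since e ≤ y, e < x. e = w, so w < x. Since x ≤ r, w < r. Since l > 0, by multiplying by a positive, w * l < r * l.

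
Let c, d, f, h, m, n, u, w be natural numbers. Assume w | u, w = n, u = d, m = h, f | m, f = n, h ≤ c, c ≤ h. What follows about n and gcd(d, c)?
n | gcd(d, c)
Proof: u = d and w | u, thus w | d. w = n, so n | d. Because h ≤ c and c ≤ h, h = c. Since m = h, m = c. f | m, so f | c. f = n, so n | c. n | d, so n | gcd(d, c).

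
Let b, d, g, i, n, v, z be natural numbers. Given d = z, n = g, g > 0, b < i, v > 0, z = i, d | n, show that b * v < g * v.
Since d = z and d | n, z | n. Because n = g, z | g. Since z = i, i | g. Since g > 0, i ≤ g. From b < i, b < g. v > 0, so b * v < g * v.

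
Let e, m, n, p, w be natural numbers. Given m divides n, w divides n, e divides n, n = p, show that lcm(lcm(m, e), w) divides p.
Because m divides n and e divides n, lcm(m, e) divides n. Because w divides n, lcm(lcm(m, e), w) divides n. Since n = p, lcm(lcm(m, e), w) divides p.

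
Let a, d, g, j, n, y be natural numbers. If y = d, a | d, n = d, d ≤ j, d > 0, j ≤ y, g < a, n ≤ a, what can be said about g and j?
g < j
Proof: Since a | d and d > 0, a ≤ d. From n = d and n ≤ a, d ≤ a. Since a ≤ d, a = d. From y = d and j ≤ y, j ≤ d. d ≤ j, so d = j. Since a = d, a = j. g < a, so g < j.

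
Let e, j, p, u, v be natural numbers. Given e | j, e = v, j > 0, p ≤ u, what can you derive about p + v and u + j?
p + v ≤ u + j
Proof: e | j and j > 0, thus e ≤ j. Since e = v, v ≤ j. p ≤ u, so p + v ≤ u + j.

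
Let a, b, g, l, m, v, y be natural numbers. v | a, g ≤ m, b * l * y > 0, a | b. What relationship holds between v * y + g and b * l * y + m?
v * y + g ≤ b * l * y + m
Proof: v | a and a | b, hence v | b. Then v | b * l. Then v * y | b * l * y. b * l * y > 0, so v * y ≤ b * l * y. g ≤ m, so v * y + g ≤ b * l * y + m.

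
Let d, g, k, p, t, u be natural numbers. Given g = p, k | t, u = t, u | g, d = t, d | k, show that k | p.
Because d = t and d | k, t | k. Since k | t, t = k. u = t, so u = k. From g = p and u | g, u | p. u = k, so k | p.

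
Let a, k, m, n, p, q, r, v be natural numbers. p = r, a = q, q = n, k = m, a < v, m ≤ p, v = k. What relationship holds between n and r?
n < r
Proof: Since a = q and q = n, a = n. v = k and k = m, so v = m. a < v, so a < m. a = n, so n < m. Because p = r and m ≤ p, m ≤ r. n < m, so n < r.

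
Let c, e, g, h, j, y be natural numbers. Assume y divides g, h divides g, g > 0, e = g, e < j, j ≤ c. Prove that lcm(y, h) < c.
y divides g and h divides g, thus lcm(y, h) divides g. g > 0, so lcm(y, h) ≤ g. e = g and e < j, therefore g < j. Since j ≤ c, g < c. lcm(y, h) ≤ g, so lcm(y, h) < c.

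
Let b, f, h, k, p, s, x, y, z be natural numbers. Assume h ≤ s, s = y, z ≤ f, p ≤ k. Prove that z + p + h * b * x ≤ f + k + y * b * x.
s = y and h ≤ s, thus h ≤ y. Then h * b ≤ y * b. Then h * b * x ≤ y * b * x. Since p ≤ k, p + h * b * x ≤ k + y * b * x. z ≤ f, so z + p + h * b * x ≤ f + k + y * b * x.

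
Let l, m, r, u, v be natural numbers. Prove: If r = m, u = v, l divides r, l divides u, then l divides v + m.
u = v and l divides u, therefore l divides v. Since r = m and l divides r, l divides m. Since l divides v, l divides v + m.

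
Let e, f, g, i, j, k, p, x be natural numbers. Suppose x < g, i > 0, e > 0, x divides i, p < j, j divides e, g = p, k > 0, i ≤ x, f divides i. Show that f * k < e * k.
From f divides i and i > 0, f ≤ i. From x divides i and i > 0, x ≤ i. i ≤ x, so x = i. g = p and x < g, therefore x < p. p < j, so x < j. Because j divides e and e > 0, j ≤ e. Since x < j, x < e. Because x = i, i < e. From f ≤ i, f < e. Since k > 0, by multiplying by a positive, f * k < e * k.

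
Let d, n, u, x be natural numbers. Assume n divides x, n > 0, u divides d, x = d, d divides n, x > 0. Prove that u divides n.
d divides n and n > 0, therefore d ≤ n. n divides x and x > 0, hence n ≤ x. x = d, so n ≤ d. d ≤ n, so d = n. u divides d, so u divides n.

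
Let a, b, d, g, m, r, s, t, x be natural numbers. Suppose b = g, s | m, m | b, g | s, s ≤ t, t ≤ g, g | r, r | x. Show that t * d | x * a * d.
s | m and m | b, thus s | b. Since b = g, s | g. Since g | s, s = g. Since s ≤ t, g ≤ t. Since t ≤ g, g = t. Since g | r and r | x, g | x. Since g = t, t | x. Then t | x * a. Then t * d | x * a * d.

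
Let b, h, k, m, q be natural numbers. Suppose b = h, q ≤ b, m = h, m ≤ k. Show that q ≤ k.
Since b = h and q ≤ b, q ≤ h. Because m = h and m ≤ k, h ≤ k. Since q ≤ h, q ≤ k.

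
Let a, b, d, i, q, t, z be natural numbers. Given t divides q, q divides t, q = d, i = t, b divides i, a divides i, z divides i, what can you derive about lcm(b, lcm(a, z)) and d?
lcm(b, lcm(a, z)) divides d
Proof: t divides q and q divides t, therefore t = q. Since q = d, t = d. From a divides i and z divides i, lcm(a, z) divides i. b divides i, so lcm(b, lcm(a, z)) divides i. i = t, so lcm(b, lcm(a, z)) divides t. t = d, so lcm(b, lcm(a, z)) divides d.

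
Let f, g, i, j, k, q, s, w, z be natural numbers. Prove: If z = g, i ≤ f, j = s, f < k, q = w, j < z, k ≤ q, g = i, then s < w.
Since z = g and g = i, z = i. Because j = s and j < z, s < z. z = i, so s < i. i ≤ f and f < k, therefore i < k. Since s < i, s < k. Since q = w and k ≤ q, k ≤ w. Since s < k, s < w.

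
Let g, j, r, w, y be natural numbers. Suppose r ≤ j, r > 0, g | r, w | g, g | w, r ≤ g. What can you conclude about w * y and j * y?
w * y ≤ j * y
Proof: g | r and r > 0, so g ≤ r. Since r ≤ g, r = g. Since g | w and w | g, g = w. r = g, so r = w. Since r ≤ j, w ≤ j. Then w * y ≤ j * y.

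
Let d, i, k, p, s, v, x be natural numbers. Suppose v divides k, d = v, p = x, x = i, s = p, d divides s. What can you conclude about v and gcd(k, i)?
v divides gcd(k, i)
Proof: p = x and x = i, therefore p = i. From s = p and d divides s, d divides p. p = i, so d divides i. d = v, so v divides i. Since v divides k, v divides gcd(k, i).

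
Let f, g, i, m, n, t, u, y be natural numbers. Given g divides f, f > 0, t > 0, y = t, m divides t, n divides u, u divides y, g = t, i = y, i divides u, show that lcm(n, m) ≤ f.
Since i = y and i divides u, y divides u. u divides y, so u = y. y = t, so u = t. Because n divides u, n divides t. m divides t, so lcm(n, m) divides t. Since t > 0, lcm(n, m) ≤ t. g divides f and f > 0, therefore g ≤ f. Since g = t, t ≤ f. Because lcm(n, m) ≤ t, lcm(n, m) ≤ f.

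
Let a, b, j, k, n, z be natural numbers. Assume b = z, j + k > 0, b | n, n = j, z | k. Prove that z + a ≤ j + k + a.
From n = j and b | n, b | j. Since b = z, z | j. z | k, so z | j + k. j + k > 0, so z ≤ j + k. Then z + a ≤ j + k + a.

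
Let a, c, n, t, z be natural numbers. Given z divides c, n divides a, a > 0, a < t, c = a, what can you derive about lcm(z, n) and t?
lcm(z, n) < t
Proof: From c = a and z divides c, z divides a. n divides a, so lcm(z, n) divides a. a > 0, so lcm(z, n) ≤ a. Since a < t, lcm(z, n) < t.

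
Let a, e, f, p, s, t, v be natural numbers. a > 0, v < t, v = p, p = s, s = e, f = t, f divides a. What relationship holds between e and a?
e < a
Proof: p = s and s = e, thus p = e. v = p and v < t, so p < t. Since p = e, e < t. From f = t and f divides a, t divides a. Since a > 0, t ≤ a. Since e < t, e < a.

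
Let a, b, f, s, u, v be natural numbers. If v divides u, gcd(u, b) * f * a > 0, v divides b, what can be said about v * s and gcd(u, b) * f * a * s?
v * s ≤ gcd(u, b) * f * a * s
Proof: From v divides u and v divides b, v divides gcd(u, b). Then v divides gcd(u, b) * f. Then v divides gcd(u, b) * f * a. gcd(u, b) * f * a > 0, so v ≤ gcd(u, b) * f * a. By multiplying by a non-negative, v * s ≤ gcd(u, b) * f * a * s.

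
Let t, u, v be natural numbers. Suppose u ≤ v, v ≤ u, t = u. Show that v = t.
u ≤ v and v ≤ u, thus u = v. t = u, so t = v. Then v = t.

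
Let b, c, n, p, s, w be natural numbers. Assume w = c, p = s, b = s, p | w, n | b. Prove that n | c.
b = s and n | b, so n | s. From p = s and p | w, s | w. w = c, so s | c. Because n | s, n | c.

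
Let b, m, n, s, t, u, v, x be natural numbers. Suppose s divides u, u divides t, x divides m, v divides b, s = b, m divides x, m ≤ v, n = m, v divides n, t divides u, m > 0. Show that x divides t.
n = m and v divides n, thus v divides m. m > 0, so v ≤ m. m ≤ v, so v = m. From m divides x and x divides m, m = x. Since v = m, v = x. u divides t and t divides u, therefore u = t. s = b and s divides u, hence b divides u. From v divides b, v divides u. Since u = t, v divides t. v = x, so x divides t.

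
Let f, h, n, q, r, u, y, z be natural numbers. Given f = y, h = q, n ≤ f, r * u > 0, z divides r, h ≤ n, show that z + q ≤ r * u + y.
Since z divides r, z divides r * u. r * u > 0, so z ≤ r * u. Because h ≤ n and n ≤ f, h ≤ f. Because f = y, h ≤ y. h = q, so q ≤ y. Since z ≤ r * u, z + q ≤ r * u + y.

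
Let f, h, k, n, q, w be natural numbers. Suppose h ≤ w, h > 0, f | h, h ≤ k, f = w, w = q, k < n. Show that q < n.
Because f = w and f | h, w | h. Because h > 0, w ≤ h. h ≤ w, so h = w. Since h ≤ k, w ≤ k. Since k < n, w < n. From w = q, q < n.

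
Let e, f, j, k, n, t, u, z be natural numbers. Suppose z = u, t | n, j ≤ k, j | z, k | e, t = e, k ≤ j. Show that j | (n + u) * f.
k ≤ j and j ≤ k, therefore k = j. t = e and t | n, hence e | n. Since k | e, k | n. Since k = j, j | n. z = u and j | z, so j | u. j | n, so j | n + u. Then j | (n + u) * f.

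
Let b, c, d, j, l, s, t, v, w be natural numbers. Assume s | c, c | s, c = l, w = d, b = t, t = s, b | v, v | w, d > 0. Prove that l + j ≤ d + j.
Because s | c and c | s, s = c. Since c = l, s = l. b = t and t = s, hence b = s. From b | v and v | w, b | w. Since b = s, s | w. w = d, so s | d. Since d > 0, s ≤ d. Because s = l, l ≤ d. Then l + j ≤ d + j.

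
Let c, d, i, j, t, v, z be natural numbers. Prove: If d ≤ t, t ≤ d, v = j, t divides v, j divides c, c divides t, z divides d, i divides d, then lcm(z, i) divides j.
d ≤ t and t ≤ d, thus d = t. From v = j and t divides v, t divides j. Since j divides c and c divides t, j divides t. t divides j, so t = j. From d = t, d = j. z divides d and i divides d, thus lcm(z, i) divides d. Since d = j, lcm(z, i) divides j.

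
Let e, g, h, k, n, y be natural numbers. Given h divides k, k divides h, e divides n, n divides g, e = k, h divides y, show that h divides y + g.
k divides h and h divides k, hence k = h. Because e divides n and n divides g, e divides g. e = k, so k divides g. k = h, so h divides g. Because h divides y, h divides y + g.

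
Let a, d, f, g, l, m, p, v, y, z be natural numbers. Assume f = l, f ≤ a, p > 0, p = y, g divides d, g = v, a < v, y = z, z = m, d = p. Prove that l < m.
f ≤ a and a < v, hence f < v. f = l, so l < v. p = y and y = z, hence p = z. Since d = p and g divides d, g divides p. Since g = v, v divides p. p > 0, so v ≤ p. p = z, so v ≤ z. l < v, so l < z. Since z = m, l < m.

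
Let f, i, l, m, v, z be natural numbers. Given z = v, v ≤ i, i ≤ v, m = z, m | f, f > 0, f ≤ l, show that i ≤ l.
v ≤ i and i ≤ v, therefore v = i. Since z = v, z = i. Because m = z and m | f, z | f. f > 0, so z ≤ f. z = i, so i ≤ f. f ≤ l, so i ≤ l.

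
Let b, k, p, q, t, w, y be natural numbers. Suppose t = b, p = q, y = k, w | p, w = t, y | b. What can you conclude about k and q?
k | q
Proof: From y = k and y | b, k | b. w = t and t = b, hence w = b. Since w | p, b | p. k | b, so k | p. p = q, so k | q.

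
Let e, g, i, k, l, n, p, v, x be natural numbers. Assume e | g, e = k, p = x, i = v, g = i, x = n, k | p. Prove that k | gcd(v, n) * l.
g = i and i = v, hence g = v. e | g, so e | v. e = k, so k | v. From p = x and k | p, k | x. x = n, so k | n. k | v, so k | gcd(v, n). Then k | gcd(v, n) * l.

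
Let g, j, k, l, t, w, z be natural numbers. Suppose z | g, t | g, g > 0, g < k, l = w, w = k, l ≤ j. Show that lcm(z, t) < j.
z | g and t | g, thus lcm(z, t) | g. Since g > 0, lcm(z, t) ≤ g. Since l = w and w = k, l = k. From l ≤ j, k ≤ j. g < k, so g < j. Since lcm(z, t) ≤ g, lcm(z, t) < j.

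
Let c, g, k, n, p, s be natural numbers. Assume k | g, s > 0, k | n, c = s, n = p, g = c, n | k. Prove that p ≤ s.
Because k | n and n | k, k = n. g = c and k | g, hence k | c. Since k = n, n | c. c = s, so n | s. Since s > 0, n ≤ s. Since n = p, p ≤ s.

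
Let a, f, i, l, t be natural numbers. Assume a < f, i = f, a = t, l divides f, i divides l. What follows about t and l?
t < l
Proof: i = f and i divides l, hence f divides l. Since l divides f, f = l. Because a = t and a < f, t < f. From f = l, t < l.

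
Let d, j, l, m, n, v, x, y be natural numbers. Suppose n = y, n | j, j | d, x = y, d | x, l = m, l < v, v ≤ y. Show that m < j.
Since n = y and n | j, y | j. x = y and d | x, hence d | y. Since j | d, j | y. Since y | j, y = j. l < v and v ≤ y, thus l < y. Because l = m, m < y. From y = j, m < j.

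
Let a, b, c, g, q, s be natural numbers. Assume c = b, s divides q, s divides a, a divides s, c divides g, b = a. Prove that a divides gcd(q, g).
Since s divides a and a divides s, s = a. s divides q, so a divides q. Since c = b and b = a, c = a. c divides g, so a divides g. a divides q, so a divides gcd(q, g).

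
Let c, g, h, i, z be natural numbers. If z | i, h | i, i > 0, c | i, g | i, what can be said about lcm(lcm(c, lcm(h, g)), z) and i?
lcm(lcm(c, lcm(h, g)), z) ≤ i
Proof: Because h | i and g | i, lcm(h, g) | i. c | i, so lcm(c, lcm(h, g)) | i. Because z | i, lcm(lcm(c, lcm(h, g)), z) | i. Since i > 0, lcm(lcm(c, lcm(h, g)), z) ≤ i.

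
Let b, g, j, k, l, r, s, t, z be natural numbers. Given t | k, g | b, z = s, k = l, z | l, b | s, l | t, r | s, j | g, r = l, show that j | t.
From z = s and z | l, s | l. Since r = l and r | s, l | s. s | l, so s = l. Because k = l and t | k, t | l. Since l | t, l = t. s = l, so s = t. g | b and b | s, thus g | s. s = t, so g | t. j | g, so j | t.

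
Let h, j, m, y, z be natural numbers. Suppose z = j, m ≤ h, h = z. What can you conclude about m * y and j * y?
m * y ≤ j * y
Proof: h = z and z = j, hence h = j. m ≤ h, so m ≤ j. By multiplying by a non-negative, m * y ≤ j * y.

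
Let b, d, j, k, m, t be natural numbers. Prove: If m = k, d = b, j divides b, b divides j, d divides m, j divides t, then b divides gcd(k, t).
m = k and d divides m, thus d divides k. d = b, so b divides k. j divides b and b divides j, hence j = b. j divides t, so b divides t. Since b divides k, b divides gcd(k, t).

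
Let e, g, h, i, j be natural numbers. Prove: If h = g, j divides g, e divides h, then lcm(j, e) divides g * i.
From h = g and e divides h, e divides g. j divides g, so lcm(j, e) divides g. Then lcm(j, e) divides g * i.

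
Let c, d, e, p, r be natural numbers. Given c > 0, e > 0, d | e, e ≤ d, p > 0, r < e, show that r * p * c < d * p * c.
Because d | e and e > 0, d ≤ e. e ≤ d, so e = d. Since r < e, r < d. Since p > 0, r * p < d * p. Since c > 0, r * p * c < d * p * c.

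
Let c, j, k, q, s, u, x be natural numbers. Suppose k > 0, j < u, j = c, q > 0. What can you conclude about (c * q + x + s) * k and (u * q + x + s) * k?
(c * q + x + s) * k < (u * q + x + s) * k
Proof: j = c and j < u, so c < u. q > 0, so c * q < u * q. Then c * q + x < u * q + x. Then c * q + x + s < u * q + x + s. Since k > 0, (c * q + x + s) * k < (u * q + x + s) * k.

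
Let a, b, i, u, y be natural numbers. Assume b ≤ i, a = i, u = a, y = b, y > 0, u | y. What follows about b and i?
b = i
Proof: u = a and a = i, therefore u = i. u | y and y > 0, so u ≤ y. u = i, so i ≤ y. y = b, so i ≤ b. b ≤ i, so i = b. Then b = i.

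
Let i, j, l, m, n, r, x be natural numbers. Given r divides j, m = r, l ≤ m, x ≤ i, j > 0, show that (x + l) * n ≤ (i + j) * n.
Because m = r and l ≤ m, l ≤ r. From r divides j and j > 0, r ≤ j. l ≤ r, so l ≤ j. x ≤ i, so x + l ≤ i + j. By multiplying by a non-negative, (x + l) * n ≤ (i + j) * n.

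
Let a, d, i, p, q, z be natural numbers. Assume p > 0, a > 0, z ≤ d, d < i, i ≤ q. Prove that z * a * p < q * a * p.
Because z ≤ d and d < i, z < i. i ≤ q, so z < q. Using a > 0, by multiplying by a positive, z * a < q * a. Since p > 0, by multiplying by a positive, z * a * p < q * a * p.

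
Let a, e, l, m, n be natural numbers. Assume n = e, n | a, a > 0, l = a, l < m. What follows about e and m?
e < m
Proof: From n | a and a > 0, n ≤ a. n = e, so e ≤ a. l = a and l < m, so a < m. From e ≤ a, e < m.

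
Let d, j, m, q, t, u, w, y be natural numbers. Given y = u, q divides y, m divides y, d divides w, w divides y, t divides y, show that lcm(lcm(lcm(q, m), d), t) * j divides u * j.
From q divides y and m divides y, lcm(q, m) divides y. d divides w and w divides y, so d divides y. Since lcm(q, m) divides y, lcm(lcm(q, m), d) divides y. t divides y, so lcm(lcm(lcm(q, m), d), t) divides y. Since y = u, lcm(lcm(lcm(q, m), d), t) divides u. Then lcm(lcm(lcm(q, m), d), t) * j divides u * j.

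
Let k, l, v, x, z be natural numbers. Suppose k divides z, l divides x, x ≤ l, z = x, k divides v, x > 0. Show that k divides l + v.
l divides x and x > 0, hence l ≤ x. Since x ≤ l, x = l. Since z = x and k divides z, k divides x. x = l, so k divides l. Since k divides v, k divides l + v.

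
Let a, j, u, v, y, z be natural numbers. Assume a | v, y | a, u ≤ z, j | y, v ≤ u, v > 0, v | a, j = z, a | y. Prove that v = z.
v ≤ u and u ≤ z, hence v ≤ z. y | a and a | y, hence y = a. a | v and v | a, hence a = v. y = a, so y = v. From j = z and j | y, z | y. Since y = v, z | v. v > 0, so z ≤ v. Since v ≤ z, v = z.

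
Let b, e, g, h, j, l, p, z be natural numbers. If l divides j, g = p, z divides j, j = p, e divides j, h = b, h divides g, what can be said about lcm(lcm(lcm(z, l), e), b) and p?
lcm(lcm(lcm(z, l), e), b) divides p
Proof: z divides j and l divides j, hence lcm(z, l) divides j. e divides j, so lcm(lcm(z, l), e) divides j. Since j = p, lcm(lcm(z, l), e) divides p. Because g = p and h divides g, h divides p. h = b, so b divides p. lcm(lcm(z, l), e) divides p, so lcm(lcm(lcm(z, l), e), b) divides p.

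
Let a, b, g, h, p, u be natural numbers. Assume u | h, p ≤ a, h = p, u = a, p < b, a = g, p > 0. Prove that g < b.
u = a and u | h, thus a | h. Since h = p, a | p. p > 0, so a ≤ p. p ≤ a, so p = a. Since a = g, p = g. Because p < b, g < b.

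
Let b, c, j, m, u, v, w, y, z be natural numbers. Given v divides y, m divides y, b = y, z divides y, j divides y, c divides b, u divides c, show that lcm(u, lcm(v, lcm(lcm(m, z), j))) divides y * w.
b = y and c divides b, hence c divides y. u divides c, so u divides y. m divides y and z divides y, thus lcm(m, z) divides y. j divides y, so lcm(lcm(m, z), j) divides y. v divides y, so lcm(v, lcm(lcm(m, z), j)) divides y. Because u divides y, lcm(u, lcm(v, lcm(lcm(m, z), j))) divides y. Then lcm(u, lcm(v, lcm(lcm(m, z), j))) divides y * w.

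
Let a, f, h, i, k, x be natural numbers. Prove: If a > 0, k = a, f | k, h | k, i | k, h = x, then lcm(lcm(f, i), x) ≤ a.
f | k and i | k, therefore lcm(f, i) | k. Since h = x and h | k, x | k. From lcm(f, i) | k, lcm(lcm(f, i), x) | k. Since k = a, lcm(lcm(f, i), x) | a. Since a > 0, lcm(lcm(f, i), x) ≤ a.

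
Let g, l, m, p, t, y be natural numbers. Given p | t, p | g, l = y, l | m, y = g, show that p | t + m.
Since l = y and l | m, y | m. y = g, so g | m. Since p | g, p | m. p | t, so p | t + m.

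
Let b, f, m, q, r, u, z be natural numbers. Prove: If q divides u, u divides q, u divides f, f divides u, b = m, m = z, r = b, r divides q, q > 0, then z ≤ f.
Since q divides u and u divides q, q = u. u divides f and f divides u, therefore u = f. q = u, so q = f. b = m and m = z, so b = z. r = b and r divides q, so b divides q. Since b = z, z divides q. q > 0, so z ≤ q. q = f, so z ≤ f.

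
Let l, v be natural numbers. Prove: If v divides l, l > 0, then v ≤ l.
v divides l and l > 0. By divisors are at most what they divide, v ≤ l.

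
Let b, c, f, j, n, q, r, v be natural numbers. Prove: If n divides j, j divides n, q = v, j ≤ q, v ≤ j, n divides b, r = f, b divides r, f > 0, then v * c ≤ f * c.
From n divides j and j divides n, n = j. q = v and j ≤ q, hence j ≤ v. v ≤ j, so j = v. n = j, so n = v. r = f and b divides r, therefore b divides f. From n divides b, n divides f. n = v, so v divides f. Because f > 0, v ≤ f. By multiplying by a non-negative, v * c ≤ f * c.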